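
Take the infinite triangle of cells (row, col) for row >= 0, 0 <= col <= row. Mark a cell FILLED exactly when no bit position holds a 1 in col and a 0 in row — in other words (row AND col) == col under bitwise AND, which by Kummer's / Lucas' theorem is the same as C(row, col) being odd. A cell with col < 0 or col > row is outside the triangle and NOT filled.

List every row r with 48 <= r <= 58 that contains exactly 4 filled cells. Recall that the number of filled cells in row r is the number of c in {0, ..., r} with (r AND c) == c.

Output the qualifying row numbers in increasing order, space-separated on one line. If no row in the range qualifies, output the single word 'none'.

Row r has 2^popcount(r) filled cells, so we need popcount(r) = log2(4) = 2.
Scan r = 48..58 and keep those with exactly 2 one-bits:
r=48=110000 popcount=2 -> KEEP
r=49=110001 popcount=3 -> skip
r=50=110010 popcount=3 -> skip
r=51=110011 popcount=4 -> skip
r=52=110100 popcount=3 -> skip
r=53=110101 popcount=4 -> skip
r=54=110110 popcount=4 -> skip
r=55=110111 popcount=5 -> skip
r=56=111000 popcount=3 -> skip
r=57=111001 popcount=4 -> skip
r=58=111010 popcount=4 -> skip
Kept rows: 48

Answer: 48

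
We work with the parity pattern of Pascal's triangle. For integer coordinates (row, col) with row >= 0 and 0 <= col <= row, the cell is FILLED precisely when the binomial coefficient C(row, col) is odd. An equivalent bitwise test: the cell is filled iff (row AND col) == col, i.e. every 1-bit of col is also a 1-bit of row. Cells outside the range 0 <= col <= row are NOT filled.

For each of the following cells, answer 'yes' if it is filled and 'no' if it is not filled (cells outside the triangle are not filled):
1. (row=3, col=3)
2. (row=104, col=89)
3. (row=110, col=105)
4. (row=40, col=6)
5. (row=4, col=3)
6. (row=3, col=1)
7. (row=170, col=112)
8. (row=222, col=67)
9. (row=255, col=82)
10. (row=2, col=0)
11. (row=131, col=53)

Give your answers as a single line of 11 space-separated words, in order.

(3,3): row=0b11, col=0b11, row AND col = 0b11 = 3; 3 == 3 -> filled
(104,89): row=0b1101000, col=0b1011001, row AND col = 0b1001000 = 72; 72 != 89 -> empty
(110,105): row=0b1101110, col=0b1101001, row AND col = 0b1101000 = 104; 104 != 105 -> empty
(40,6): row=0b101000, col=0b110, row AND col = 0b0 = 0; 0 != 6 -> empty
(4,3): row=0b100, col=0b11, row AND col = 0b0 = 0; 0 != 3 -> empty
(3,1): row=0b11, col=0b1, row AND col = 0b1 = 1; 1 == 1 -> filled
(170,112): row=0b10101010, col=0b1110000, row AND col = 0b100000 = 32; 32 != 112 -> empty
(222,67): row=0b11011110, col=0b1000011, row AND col = 0b1000010 = 66; 66 != 67 -> empty
(255,82): row=0b11111111, col=0b1010010, row AND col = 0b1010010 = 82; 82 == 82 -> filled
(2,0): row=0b10, col=0b0, row AND col = 0b0 = 0; 0 == 0 -> filled
(131,53): row=0b10000011, col=0b110101, row AND col = 0b1 = 1; 1 != 53 -> empty

Answer: yes no no no no yes no no yes yes no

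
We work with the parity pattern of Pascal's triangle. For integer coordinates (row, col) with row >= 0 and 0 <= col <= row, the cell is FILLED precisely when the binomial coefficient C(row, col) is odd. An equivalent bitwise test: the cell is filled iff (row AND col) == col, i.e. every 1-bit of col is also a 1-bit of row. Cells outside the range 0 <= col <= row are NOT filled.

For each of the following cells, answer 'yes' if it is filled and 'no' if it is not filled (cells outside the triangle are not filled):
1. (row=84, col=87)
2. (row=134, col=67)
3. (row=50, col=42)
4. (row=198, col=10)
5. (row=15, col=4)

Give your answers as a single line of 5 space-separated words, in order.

(84,87): col outside [0, 84] -> not filled
(134,67): row=0b10000110, col=0b1000011, row AND col = 0b10 = 2; 2 != 67 -> empty
(50,42): row=0b110010, col=0b101010, row AND col = 0b100010 = 34; 34 != 42 -> empty
(198,10): row=0b11000110, col=0b1010, row AND col = 0b10 = 2; 2 != 10 -> empty
(15,4): row=0b1111, col=0b100, row AND col = 0b100 = 4; 4 == 4 -> filled

Answer: no no no no yes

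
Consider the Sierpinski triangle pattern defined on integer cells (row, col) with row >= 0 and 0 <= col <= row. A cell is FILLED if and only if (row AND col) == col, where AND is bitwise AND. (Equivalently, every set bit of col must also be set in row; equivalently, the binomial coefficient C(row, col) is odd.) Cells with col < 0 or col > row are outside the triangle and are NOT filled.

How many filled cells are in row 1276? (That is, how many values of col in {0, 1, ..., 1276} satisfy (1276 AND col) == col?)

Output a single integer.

Answer: 128

Derivation:
1276 in binary = 10011111100
popcount(1276) = number of 1-bits in 10011111100 = 7
A col c satisfies (1276 AND c) == c iff every set bit of c is also set in 1276; each of the 7 set bits of 1276 can independently be on or off in c.
count = 2^7 = 128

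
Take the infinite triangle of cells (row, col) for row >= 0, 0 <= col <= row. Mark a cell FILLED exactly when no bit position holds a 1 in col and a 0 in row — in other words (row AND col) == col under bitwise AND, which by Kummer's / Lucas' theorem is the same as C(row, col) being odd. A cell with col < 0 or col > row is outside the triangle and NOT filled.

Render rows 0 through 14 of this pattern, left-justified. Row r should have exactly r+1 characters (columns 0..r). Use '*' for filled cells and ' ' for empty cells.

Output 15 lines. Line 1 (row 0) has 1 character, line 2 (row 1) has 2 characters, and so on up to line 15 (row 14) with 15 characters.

Answer: *
**
* *
****
*   *
**  **
* * * *
********
*       *
**      **
* *     * *
****    ****
*   *   *   *
**  **  **  **
* * * * * * * *

Derivation:
r0=0: *
r1=1: **
r2=10: * *
r3=11: ****
r4=100: *   *
r5=101: **  **
r6=110: * * * *
r7=111: ********
r8=1000: *       *
r9=1001: **      **
r10=1010: * *     * *
r11=1011: ****    ****
r12=1100: *   *   *   *
r13=1101: **  **  **  **
r14=1110: * * * * * * * *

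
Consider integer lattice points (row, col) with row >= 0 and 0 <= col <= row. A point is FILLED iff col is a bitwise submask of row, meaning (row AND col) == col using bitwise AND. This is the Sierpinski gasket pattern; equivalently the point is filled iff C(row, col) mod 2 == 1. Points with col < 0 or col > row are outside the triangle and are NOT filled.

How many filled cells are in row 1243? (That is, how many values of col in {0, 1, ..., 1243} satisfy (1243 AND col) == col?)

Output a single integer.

1243 in binary = 10011011011
popcount(1243) = number of 1-bits in 10011011011 = 7
A col c satisfies (1243 AND c) == c iff every set bit of c is also set in 1243; each of the 7 set bits of 1243 can independently be on or off in c.
count = 2^7 = 128

Answer: 128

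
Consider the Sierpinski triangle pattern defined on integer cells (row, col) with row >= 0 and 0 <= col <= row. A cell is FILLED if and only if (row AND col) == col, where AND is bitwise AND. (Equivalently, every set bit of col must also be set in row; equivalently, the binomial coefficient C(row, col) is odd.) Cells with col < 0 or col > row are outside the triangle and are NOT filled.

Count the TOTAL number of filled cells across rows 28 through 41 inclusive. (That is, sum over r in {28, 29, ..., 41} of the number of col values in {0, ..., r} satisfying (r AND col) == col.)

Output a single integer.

r28=11100 pc3: +8 =8
r29=11101 pc4: +16 =24
r30=11110 pc4: +16 =40
r31=11111 pc5: +32 =72
r32=100000 pc1: +2 =74
r33=100001 pc2: +4 =78
r34=100010 pc2: +4 =82
r35=100011 pc3: +8 =90
r36=100100 pc2: +4 =94
r37=100101 pc3: +8 =102
r38=100110 pc3: +8 =110
r39=100111 pc4: +16 =126
r40=101000 pc2: +4 =130
r41=101001 pc3: +8 =138

Answer: 138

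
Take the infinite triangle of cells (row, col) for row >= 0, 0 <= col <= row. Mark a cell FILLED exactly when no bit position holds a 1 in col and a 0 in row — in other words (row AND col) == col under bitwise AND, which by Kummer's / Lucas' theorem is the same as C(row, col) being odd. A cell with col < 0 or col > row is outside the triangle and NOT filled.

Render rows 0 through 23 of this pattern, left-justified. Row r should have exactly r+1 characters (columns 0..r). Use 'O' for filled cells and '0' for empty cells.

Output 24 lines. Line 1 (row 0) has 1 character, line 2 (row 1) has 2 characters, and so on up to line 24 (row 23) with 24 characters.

r0=0: O
r1=1: OO
r2=10: O0O
r3=11: OOOO
r4=100: O000O
r5=101: OO00OO
r6=110: O0O0O0O
r7=111: OOOOOOOO
r8=1000: O0000000O
r9=1001: OO000000OO
r10=1010: O0O00000O0O
r11=1011: OOOO0000OOOO
r12=1100: O000O000O000O
r13=1101: OO00OO00OO00OO
r14=1110: O0O0O0O0O0O0O0O
r15=1111: OOOOOOOOOOOOOOOO
r16=10000: O000000000000000O
r17=10001: OO00000000000000OO
r18=10010: O0O0000000000000O0O
r19=10011: OOOO000000000000OOOO
r20=10100: O000O00000000000O000O
r21=10101: OO00OO0000000000OO00OO
r22=10110: O0O0O0O000000000O0O0O0O
r23=10111: OOOOOOOO00000000OOOOOOOO

Answer: O
OO
O0O
OOOO
O000O
OO00OO
O0O0O0O
OOOOOOOO
O0000000O
OO000000OO
O0O00000O0O
OOOO0000OOOO
O000O000O000O
OO00OO00OO00OO
O0O0O0O0O0O0O0O
OOOOOOOOOOOOOOOO
O000000000000000O
OO00000000000000OO
O0O0000000000000O0O
OOOO000000000000OOOO
O000O00000000000O000O
OO00OO0000000000OO00OO
O0O0O0O000000000O0O0O0O
OOOOOOOO00000000OOOOOOOO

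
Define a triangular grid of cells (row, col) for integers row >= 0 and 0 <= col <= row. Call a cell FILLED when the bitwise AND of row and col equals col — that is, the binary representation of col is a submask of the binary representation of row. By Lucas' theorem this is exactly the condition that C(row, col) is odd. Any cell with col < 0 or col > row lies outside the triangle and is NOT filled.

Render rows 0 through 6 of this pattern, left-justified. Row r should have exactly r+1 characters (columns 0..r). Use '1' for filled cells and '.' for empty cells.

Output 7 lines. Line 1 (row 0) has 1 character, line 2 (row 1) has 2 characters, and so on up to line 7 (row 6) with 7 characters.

r0=0: 1
r1=1: 11
r2=10: 1.1
r3=11: 1111
r4=100: 1...1
r5=101: 11..11
r6=110: 1.1.1.1

Answer: 1
11
1.1
1111
1...1
11..11
1.1.1.1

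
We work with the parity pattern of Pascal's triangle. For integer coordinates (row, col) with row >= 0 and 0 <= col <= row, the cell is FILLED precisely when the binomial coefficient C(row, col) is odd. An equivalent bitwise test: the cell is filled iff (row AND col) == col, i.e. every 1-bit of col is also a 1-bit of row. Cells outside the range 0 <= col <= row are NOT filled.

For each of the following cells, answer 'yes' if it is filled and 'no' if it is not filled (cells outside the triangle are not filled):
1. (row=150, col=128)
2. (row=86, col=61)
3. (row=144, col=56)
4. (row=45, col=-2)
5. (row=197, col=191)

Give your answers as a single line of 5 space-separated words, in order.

Answer: yes no no no no

Derivation:
(150,128): row=0b10010110, col=0b10000000, row AND col = 0b10000000 = 128; 128 == 128 -> filled
(86,61): row=0b1010110, col=0b111101, row AND col = 0b10100 = 20; 20 != 61 -> empty
(144,56): row=0b10010000, col=0b111000, row AND col = 0b10000 = 16; 16 != 56 -> empty
(45,-2): col outside [0, 45] -> not filled
(197,191): row=0b11000101, col=0b10111111, row AND col = 0b10000101 = 133; 133 != 191 -> empty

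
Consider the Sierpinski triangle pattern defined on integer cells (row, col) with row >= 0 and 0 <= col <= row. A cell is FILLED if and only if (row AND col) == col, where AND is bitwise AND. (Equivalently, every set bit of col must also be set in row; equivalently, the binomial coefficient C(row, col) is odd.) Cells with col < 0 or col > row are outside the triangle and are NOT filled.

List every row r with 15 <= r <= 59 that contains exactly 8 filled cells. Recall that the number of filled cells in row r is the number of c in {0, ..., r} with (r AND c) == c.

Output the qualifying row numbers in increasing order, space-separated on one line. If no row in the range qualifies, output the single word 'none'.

Row r has 2^popcount(r) filled cells, so we need popcount(r) = log2(8) = 3.
Scan r = 15..59 and keep those with exactly 3 one-bits:
r=15=1111 popcount=4 -> skip
r=16=10000 popcount=1 -> skip
r=17=10001 popcount=2 -> skip
r=18=10010 popcount=2 -> skip
r=19=10011 popcount=3 -> KEEP
r=20=10100 popcount=2 -> skip
r=21=10101 popcount=3 -> KEEP
r=22=10110 popcount=3 -> KEEP
r=23=10111 popcount=4 -> skip
r=24=11000 popcount=2 -> skip
r=25=11001 popcount=3 -> KEEP
r=26=11010 popcount=3 -> KEEP
r=27=11011 popcount=4 -> skip
r=28=11100 popcount=3 -> KEEP
r=29=11101 popcount=4 -> skip
r=30=11110 popcount=4 -> skip
r=31=11111 popcount=5 -> skip
r=32=100000 popcount=1 -> skip
r=33=100001 popcount=2 -> skip
r=34=100010 popcount=2 -> skip
r=35=100011 popcount=3 -> KEEP
r=36=100100 popcount=2 -> skip
r=37=100101 popcount=3 -> KEEP
r=38=100110 popcount=3 -> KEEP
r=39=100111 popcount=4 -> skip
r=40=101000 popcount=2 -> skip
r=41=101001 popcount=3 -> KEEP
r=42=101010 popcount=3 -> KEEP
r=43=101011 popcount=4 -> skip
r=44=101100 popcount=3 -> KEEP
r=45=101101 popcount=4 -> skip
r=46=101110 popcount=4 -> skip
r=47=101111 popcount=5 -> skip
r=48=110000 popcount=2 -> skip
r=49=110001 popcount=3 -> KEEP
r=50=110010 popcount=3 -> KEEP
r=51=110011 popcount=4 -> skip
r=52=110100 popcount=3 -> KEEP
r=53=110101 popcount=4 -> skip
r=54=110110 popcount=4 -> skip
r=55=110111 popcount=5 -> skip
r=56=111000 popcount=3 -> KEEP
r=57=111001 popcount=4 -> skip
r=58=111010 popcount=4 -> skip
r=59=111011 popcount=5 -> skip
Kept rows: 19 21 22 25 26 28 35 37 38 41 42 44 49 50 52 56

Answer: 19 21 22 25 26 28 35 37 38 41 42 44 49 50 52 56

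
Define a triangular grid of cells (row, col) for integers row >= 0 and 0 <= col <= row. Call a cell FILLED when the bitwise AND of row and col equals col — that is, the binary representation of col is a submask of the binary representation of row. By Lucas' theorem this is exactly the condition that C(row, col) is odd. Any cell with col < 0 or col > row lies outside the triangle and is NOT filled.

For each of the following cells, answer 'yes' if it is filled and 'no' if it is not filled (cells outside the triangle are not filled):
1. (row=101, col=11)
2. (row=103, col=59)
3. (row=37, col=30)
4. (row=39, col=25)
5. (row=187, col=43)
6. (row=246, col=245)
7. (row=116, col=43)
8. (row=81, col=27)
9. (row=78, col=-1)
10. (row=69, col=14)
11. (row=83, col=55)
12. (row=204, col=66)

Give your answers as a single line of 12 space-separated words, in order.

(101,11): row=0b1100101, col=0b1011, row AND col = 0b1 = 1; 1 != 11 -> empty
(103,59): row=0b1100111, col=0b111011, row AND col = 0b100011 = 35; 35 != 59 -> empty
(37,30): row=0b100101, col=0b11110, row AND col = 0b100 = 4; 4 != 30 -> empty
(39,25): row=0b100111, col=0b11001, row AND col = 0b1 = 1; 1 != 25 -> empty
(187,43): row=0b10111011, col=0b101011, row AND col = 0b101011 = 43; 43 == 43 -> filled
(246,245): row=0b11110110, col=0b11110101, row AND col = 0b11110100 = 244; 244 != 245 -> empty
(116,43): row=0b1110100, col=0b101011, row AND col = 0b100000 = 32; 32 != 43 -> empty
(81,27): row=0b1010001, col=0b11011, row AND col = 0b10001 = 17; 17 != 27 -> empty
(78,-1): col outside [0, 78] -> not filled
(69,14): row=0b1000101, col=0b1110, row AND col = 0b100 = 4; 4 != 14 -> empty
(83,55): row=0b1010011, col=0b110111, row AND col = 0b10011 = 19; 19 != 55 -> empty
(204,66): row=0b11001100, col=0b1000010, row AND col = 0b1000000 = 64; 64 != 66 -> empty

Answer: no no no no yes no no no no no no no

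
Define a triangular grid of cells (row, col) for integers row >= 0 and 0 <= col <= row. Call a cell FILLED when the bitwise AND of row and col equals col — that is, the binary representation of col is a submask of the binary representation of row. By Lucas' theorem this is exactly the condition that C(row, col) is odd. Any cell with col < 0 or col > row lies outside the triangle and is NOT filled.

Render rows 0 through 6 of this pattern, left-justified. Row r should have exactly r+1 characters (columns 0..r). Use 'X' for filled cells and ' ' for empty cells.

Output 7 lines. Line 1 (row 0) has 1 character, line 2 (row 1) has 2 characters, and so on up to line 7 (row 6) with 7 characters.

Answer: X
XX
X X
XXXX
X   X
XX  XX
X X X X

Derivation:
r0=0: X
r1=1: XX
r2=10: X X
r3=11: XXXX
r4=100: X   X
r5=101: XX  XX
r6=110: X X X X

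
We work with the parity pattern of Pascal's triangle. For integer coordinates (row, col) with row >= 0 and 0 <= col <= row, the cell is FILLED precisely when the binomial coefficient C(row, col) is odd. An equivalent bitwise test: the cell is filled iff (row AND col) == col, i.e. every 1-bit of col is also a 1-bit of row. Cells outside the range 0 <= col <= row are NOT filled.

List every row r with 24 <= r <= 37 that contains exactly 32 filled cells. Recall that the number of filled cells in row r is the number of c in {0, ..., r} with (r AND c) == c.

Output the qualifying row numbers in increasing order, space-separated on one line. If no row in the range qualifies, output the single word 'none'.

Answer: 31

Derivation:
Row r has 2^popcount(r) filled cells, so we need popcount(r) = log2(32) = 5.
Scan r = 24..37 and keep those with exactly 5 one-bits:
r=24=11000 popcount=2 -> skip
r=25=11001 popcount=3 -> skip
r=26=11010 popcount=3 -> skip
r=27=11011 popcount=4 -> skip
r=28=11100 popcount=3 -> skip
r=29=11101 popcount=4 -> skip
r=30=11110 popcount=4 -> skip
r=31=11111 popcount=5 -> KEEP
r=32=100000 popcount=1 -> skip
r=33=100001 popcount=2 -> skip
r=34=100010 popcount=2 -> skip
r=35=100011 popcount=3 -> skip
r=36=100100 popcount=2 -> skip
r=37=100101 popcount=3 -> skip
Kept rows: 31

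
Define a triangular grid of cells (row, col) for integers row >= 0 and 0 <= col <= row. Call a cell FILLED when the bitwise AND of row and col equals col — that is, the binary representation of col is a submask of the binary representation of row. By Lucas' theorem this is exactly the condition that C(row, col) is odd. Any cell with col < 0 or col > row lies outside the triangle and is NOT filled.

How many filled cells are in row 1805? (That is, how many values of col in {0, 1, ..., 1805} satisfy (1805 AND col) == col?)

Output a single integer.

1805 in binary = 11100001101
popcount(1805) = number of 1-bits in 11100001101 = 6
A col c satisfies (1805 AND c) == c iff every set bit of c is also set in 1805; each of the 6 set bits of 1805 can independently be on or off in c.
count = 2^6 = 64

Answer: 64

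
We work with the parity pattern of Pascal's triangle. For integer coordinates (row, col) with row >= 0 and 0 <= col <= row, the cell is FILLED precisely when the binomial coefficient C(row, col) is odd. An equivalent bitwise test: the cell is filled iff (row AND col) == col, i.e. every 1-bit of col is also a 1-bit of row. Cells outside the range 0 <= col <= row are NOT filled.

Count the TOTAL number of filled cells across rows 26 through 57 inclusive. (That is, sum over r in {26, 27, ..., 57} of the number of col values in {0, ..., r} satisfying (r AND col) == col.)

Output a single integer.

r26=11010 pc3: +8 =8
r27=11011 pc4: +16 =24
r28=11100 pc3: +8 =32
r29=11101 pc4: +16 =48
r30=11110 pc4: +16 =64
r31=11111 pc5: +32 =96
r32=100000 pc1: +2 =98
r33=100001 pc2: +4 =102
r34=100010 pc2: +4 =106
r35=100011 pc3: +8 =114
r36=100100 pc2: +4 =118
r37=100101 pc3: +8 =126
r38=100110 pc3: +8 =134
r39=100111 pc4: +16 =150
r40=101000 pc2: +4 =154
r41=101001 pc3: +8 =162
r42=101010 pc3: +8 =170
r43=101011 pc4: +16 =186
r44=101100 pc3: +8 =194
r45=101101 pc4: +16 =210
r46=101110 pc4: +16 =226
r47=101111 pc5: +32 =258
r48=110000 pc2: +4 =262
r49=110001 pc3: +8 =270
r50=110010 pc3: +8 =278
r51=110011 pc4: +16 =294
r52=110100 pc3: +8 =302
r53=110101 pc4: +16 =318
r54=110110 pc4: +16 =334
r55=110111 pc5: +32 =366
r56=111000 pc3: +8 =374
r57=111001 pc4: +16 =390

Answer: 390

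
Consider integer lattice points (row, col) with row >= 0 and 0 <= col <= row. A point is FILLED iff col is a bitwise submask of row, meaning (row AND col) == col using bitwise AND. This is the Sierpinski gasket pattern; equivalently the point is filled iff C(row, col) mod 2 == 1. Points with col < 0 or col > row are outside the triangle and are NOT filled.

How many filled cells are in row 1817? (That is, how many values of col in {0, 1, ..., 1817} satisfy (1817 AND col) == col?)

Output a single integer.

1817 in binary = 11100011001
popcount(1817) = number of 1-bits in 11100011001 = 6
A col c satisfies (1817 AND c) == c iff every set bit of c is also set in 1817; each of the 6 set bits of 1817 can independently be on or off in c.
count = 2^6 = 64

Answer: 64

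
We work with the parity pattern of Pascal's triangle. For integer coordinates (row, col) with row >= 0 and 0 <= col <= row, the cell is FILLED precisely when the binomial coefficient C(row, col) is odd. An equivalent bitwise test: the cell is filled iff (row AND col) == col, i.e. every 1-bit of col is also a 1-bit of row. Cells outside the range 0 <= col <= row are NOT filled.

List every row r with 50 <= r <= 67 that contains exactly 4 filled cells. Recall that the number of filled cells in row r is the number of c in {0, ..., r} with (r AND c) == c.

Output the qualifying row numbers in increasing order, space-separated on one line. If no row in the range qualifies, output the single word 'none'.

Row r has 2^popcount(r) filled cells, so we need popcount(r) = log2(4) = 2.
Scan r = 50..67 and keep those with exactly 2 one-bits:
r=50=110010 popcount=3 -> skip
r=51=110011 popcount=4 -> skip
r=52=110100 popcount=3 -> skip
r=53=110101 popcount=4 -> skip
r=54=110110 popcount=4 -> skip
r=55=110111 popcount=5 -> skip
r=56=111000 popcount=3 -> skip
r=57=111001 popcount=4 -> skip
r=58=111010 popcount=4 -> skip
r=59=111011 popcount=5 -> skip
r=60=111100 popcount=4 -> skip
r=61=111101 popcount=5 -> skip
r=62=111110 popcount=5 -> skip
r=63=111111 popcount=6 -> skip
r=64=1000000 popcount=1 -> skip
r=65=1000001 popcount=2 -> KEEP
r=66=1000010 popcount=2 -> KEEP
r=67=1000011 popcount=3 -> skip
Kept rows: 65 66

Answer: 65 66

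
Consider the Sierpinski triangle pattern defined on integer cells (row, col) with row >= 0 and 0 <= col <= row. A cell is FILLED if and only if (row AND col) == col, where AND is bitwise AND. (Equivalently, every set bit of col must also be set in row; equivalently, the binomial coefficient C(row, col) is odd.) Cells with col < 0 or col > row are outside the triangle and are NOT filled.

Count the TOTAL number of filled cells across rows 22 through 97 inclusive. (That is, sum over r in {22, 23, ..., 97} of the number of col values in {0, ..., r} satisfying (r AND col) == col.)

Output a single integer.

r22=10110 pc3: +8 =8
r23=10111 pc4: +16 =24
r24=11000 pc2: +4 =28
r25=11001 pc3: +8 =36
r26=11010 pc3: +8 =44
r27=11011 pc4: +16 =60
r28=11100 pc3: +8 =68
r29=11101 pc4: +16 =84
r30=11110 pc4: +16 =100
r31=11111 pc5: +32 =132
r32=100000 pc1: +2 =134
r33=100001 pc2: +4 =138
r34=100010 pc2: +4 =142
r35=100011 pc3: +8 =150
r36=100100 pc2: +4 =154
r37=100101 pc3: +8 =162
r38=100110 pc3: +8 =170
r39=100111 pc4: +16 =186
r40=101000 pc2: +4 =190
r41=101001 pc3: +8 =198
r42=101010 pc3: +8 =206
r43=101011 pc4: +16 =222
r44=101100 pc3: +8 =230
r45=101101 pc4: +16 =246
r46=101110 pc4: +16 =262
r47=101111 pc5: +32 =294
r48=110000 pc2: +4 =298
r49=110001 pc3: +8 =306
r50=110010 pc3: +8 =314
r51=110011 pc4: +16 =330
r52=110100 pc3: +8 =338
r53=110101 pc4: +16 =354
r54=110110 pc4: +16 =370
r55=110111 pc5: +32 =402
r56=111000 pc3: +8 =410
r57=111001 pc4: +16 =426
r58=111010 pc4: +16 =442
r59=111011 pc5: +32 =474
r60=111100 pc4: +16 =490
r61=111101 pc5: +32 =522
r62=111110 pc5: +32 =554
r63=111111 pc6: +64 =618
r64=1000000 pc1: +2 =620
r65=1000001 pc2: +4 =624
r66=1000010 pc2: +4 =628
r67=1000011 pc3: +8 =636
r68=1000100 pc2: +4 =640
r69=1000101 pc3: +8 =648
r70=1000110 pc3: +8 =656
r71=1000111 pc4: +16 =672
r72=1001000 pc2: +4 =676
r73=1001001 pc3: +8 =684
r74=1001010 pc3: +8 =692
r75=1001011 pc4: +16 =708
r76=1001100 pc3: +8 =716
r77=1001101 pc4: +16 =732
r78=1001110 pc4: +16 =748
r79=1001111 pc5: +32 =780
r80=1010000 pc2: +4 =784
r81=1010001 pc3: +8 =792
r82=1010010 pc3: +8 =800
r83=1010011 pc4: +16 =816
r84=1010100 pc3: +8 =824
r85=1010101 pc4: +16 =840
r86=1010110 pc4: +16 =856
r87=1010111 pc5: +32 =888
r88=1011000 pc3: +8 =896
r89=1011001 pc4: +16 =912
r90=1011010 pc4: +16 =928
r91=1011011 pc5: +32 =960
r92=1011100 pc4: +16 =976
r93=1011101 pc5: +32 =1008
r94=1011110 pc5: +32 =1040
r95=1011111 pc6: +64 =1104
r96=1100000 pc2: +4 =1108
r97=1100001 pc3: +8 =1116

Answer: 1116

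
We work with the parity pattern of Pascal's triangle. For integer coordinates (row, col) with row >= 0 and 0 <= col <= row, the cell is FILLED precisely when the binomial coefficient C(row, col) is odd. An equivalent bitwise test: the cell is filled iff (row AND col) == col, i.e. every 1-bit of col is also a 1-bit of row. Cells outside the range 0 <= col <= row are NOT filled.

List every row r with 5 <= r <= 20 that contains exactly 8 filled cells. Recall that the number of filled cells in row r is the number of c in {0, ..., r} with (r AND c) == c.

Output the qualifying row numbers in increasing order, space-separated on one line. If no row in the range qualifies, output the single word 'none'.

Row r has 2^popcount(r) filled cells, so we need popcount(r) = log2(8) = 3.
Scan r = 5..20 and keep those with exactly 3 one-bits:
r=5=101 popcount=2 -> skip
r=6=110 popcount=2 -> skip
r=7=111 popcount=3 -> KEEP
r=8=1000 popcount=1 -> skip
r=9=1001 popcount=2 -> skip
r=10=1010 popcount=2 -> skip
r=11=1011 popcount=3 -> KEEP
r=12=1100 popcount=2 -> skip
r=13=1101 popcount=3 -> KEEP
r=14=1110 popcount=3 -> KEEP
r=15=1111 popcount=4 -> skip
r=16=10000 popcount=1 -> skip
r=17=10001 popcount=2 -> skip
r=18=10010 popcount=2 -> skip
r=19=10011 popcount=3 -> KEEP
r=20=10100 popcount=2 -> skip
Kept rows: 7 11 13 14 19

Answer: 7 11 13 14 19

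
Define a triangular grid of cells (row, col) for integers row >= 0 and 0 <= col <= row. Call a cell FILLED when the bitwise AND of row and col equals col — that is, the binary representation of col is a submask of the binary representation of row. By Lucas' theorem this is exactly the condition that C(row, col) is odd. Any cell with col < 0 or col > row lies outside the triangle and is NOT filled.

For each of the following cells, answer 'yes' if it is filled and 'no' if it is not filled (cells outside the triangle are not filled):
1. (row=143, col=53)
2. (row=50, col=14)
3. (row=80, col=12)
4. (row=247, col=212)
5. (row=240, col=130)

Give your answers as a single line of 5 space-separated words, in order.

(143,53): row=0b10001111, col=0b110101, row AND col = 0b101 = 5; 5 != 53 -> empty
(50,14): row=0b110010, col=0b1110, row AND col = 0b10 = 2; 2 != 14 -> empty
(80,12): row=0b1010000, col=0b1100, row AND col = 0b0 = 0; 0 != 12 -> empty
(247,212): row=0b11110111, col=0b11010100, row AND col = 0b11010100 = 212; 212 == 212 -> filled
(240,130): row=0b11110000, col=0b10000010, row AND col = 0b10000000 = 128; 128 != 130 -> empty

Answer: no no no yes no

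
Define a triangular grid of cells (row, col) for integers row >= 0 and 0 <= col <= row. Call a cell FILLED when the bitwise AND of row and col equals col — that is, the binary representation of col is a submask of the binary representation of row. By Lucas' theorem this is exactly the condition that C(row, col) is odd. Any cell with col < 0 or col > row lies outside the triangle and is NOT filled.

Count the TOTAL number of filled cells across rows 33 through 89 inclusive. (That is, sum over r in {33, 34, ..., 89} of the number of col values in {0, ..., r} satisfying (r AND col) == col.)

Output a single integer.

Answer: 778

Derivation:
r33=100001 pc2: +4 =4
r34=100010 pc2: +4 =8
r35=100011 pc3: +8 =16
r36=100100 pc2: +4 =20
r37=100101 pc3: +8 =28
r38=100110 pc3: +8 =36
r39=100111 pc4: +16 =52
r40=101000 pc2: +4 =56
r41=101001 pc3: +8 =64
r42=101010 pc3: +8 =72
r43=101011 pc4: +16 =88
r44=101100 pc3: +8 =96
r45=101101 pc4: +16 =112
r46=101110 pc4: +16 =128
r47=101111 pc5: +32 =160
r48=110000 pc2: +4 =164
r49=110001 pc3: +8 =172
r50=110010 pc3: +8 =180
r51=110011 pc4: +16 =196
r52=110100 pc3: +8 =204
r53=110101 pc4: +16 =220
r54=110110 pc4: +16 =236
r55=110111 pc5: +32 =268
r56=111000 pc3: +8 =276
r57=111001 pc4: +16 =292
r58=111010 pc4: +16 =308
r59=111011 pc5: +32 =340
r60=111100 pc4: +16 =356
r61=111101 pc5: +32 =388
r62=111110 pc5: +32 =420
r63=111111 pc6: +64 =484
r64=1000000 pc1: +2 =486
r65=1000001 pc2: +4 =490
r66=1000010 pc2: +4 =494
r67=1000011 pc3: +8 =502
r68=1000100 pc2: +4 =506
r69=1000101 pc3: +8 =514
r70=1000110 pc3: +8 =522
r71=1000111 pc4: +16 =538
r72=1001000 pc2: +4 =542
r73=1001001 pc3: +8 =550
r74=1001010 pc3: +8 =558
r75=1001011 pc4: +16 =574
r76=1001100 pc3: +8 =582
r77=1001101 pc4: +16 =598
r78=1001110 pc4: +16 =614
r79=1001111 pc5: +32 =646
r80=1010000 pc2: +4 =650
r81=1010001 pc3: +8 =658
r82=1010010 pc3: +8 =666
r83=1010011 pc4: +16 =682
r84=1010100 pc3: +8 =690
r85=1010101 pc4: +16 =706
r86=1010110 pc4: +16 =722
r87=1010111 pc5: +32 =754
r88=1011000 pc3: +8 =762
r89=1011001 pc4: +16 =778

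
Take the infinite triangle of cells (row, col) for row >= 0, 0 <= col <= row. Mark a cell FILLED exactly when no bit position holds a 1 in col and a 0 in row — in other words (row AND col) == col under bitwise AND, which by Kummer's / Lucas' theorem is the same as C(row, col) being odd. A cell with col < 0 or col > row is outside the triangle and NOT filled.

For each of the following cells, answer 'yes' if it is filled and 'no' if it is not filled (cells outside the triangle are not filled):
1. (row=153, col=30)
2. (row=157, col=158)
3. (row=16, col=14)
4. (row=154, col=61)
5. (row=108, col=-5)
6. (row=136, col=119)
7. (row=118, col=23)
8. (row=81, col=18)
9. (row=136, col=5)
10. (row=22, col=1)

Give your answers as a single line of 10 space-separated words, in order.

(153,30): row=0b10011001, col=0b11110, row AND col = 0b11000 = 24; 24 != 30 -> empty
(157,158): col outside [0, 157] -> not filled
(16,14): row=0b10000, col=0b1110, row AND col = 0b0 = 0; 0 != 14 -> empty
(154,61): row=0b10011010, col=0b111101, row AND col = 0b11000 = 24; 24 != 61 -> empty
(108,-5): col outside [0, 108] -> not filled
(136,119): row=0b10001000, col=0b1110111, row AND col = 0b0 = 0; 0 != 119 -> empty
(118,23): row=0b1110110, col=0b10111, row AND col = 0b10110 = 22; 22 != 23 -> empty
(81,18): row=0b1010001, col=0b10010, row AND col = 0b10000 = 16; 16 != 18 -> empty
(136,5): row=0b10001000, col=0b101, row AND col = 0b0 = 0; 0 != 5 -> empty
(22,1): row=0b10110, col=0b1, row AND col = 0b0 = 0; 0 != 1 -> empty

Answer: no no no no no no no no no no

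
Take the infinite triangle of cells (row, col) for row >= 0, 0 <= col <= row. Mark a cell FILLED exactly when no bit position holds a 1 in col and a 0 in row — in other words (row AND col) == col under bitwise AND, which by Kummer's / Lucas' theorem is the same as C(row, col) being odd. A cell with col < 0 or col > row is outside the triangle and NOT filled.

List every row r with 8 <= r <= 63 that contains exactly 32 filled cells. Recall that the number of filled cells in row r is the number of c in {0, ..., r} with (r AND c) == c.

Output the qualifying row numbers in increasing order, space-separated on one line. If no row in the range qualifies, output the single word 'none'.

Row r has 2^popcount(r) filled cells, so we need popcount(r) = log2(32) = 5.
Scan r = 8..63 and keep those with exactly 5 one-bits:
r=8=1000 popcount=1 -> skip
r=9=1001 popcount=2 -> skip
r=10=1010 popcount=2 -> skip
r=11=1011 popcount=3 -> skip
r=12=1100 popcount=2 -> skip
r=13=1101 popcount=3 -> skip
r=14=1110 popcount=3 -> skip
r=15=1111 popcount=4 -> skip
r=16=10000 popcount=1 -> skip
r=17=10001 popcount=2 -> skip
r=18=10010 popcount=2 -> skip
r=19=10011 popcount=3 -> skip
r=20=10100 popcount=2 -> skip
r=21=10101 popcount=3 -> skip
r=22=10110 popcount=3 -> skip
r=23=10111 popcount=4 -> skip
r=24=11000 popcount=2 -> skip
r=25=11001 popcount=3 -> skip
r=26=11010 popcount=3 -> skip
r=27=11011 popcount=4 -> skip
r=28=11100 popcount=3 -> skip
r=29=11101 popcount=4 -> skip
r=30=11110 popcount=4 -> skip
r=31=11111 popcount=5 -> KEEP
r=32=100000 popcount=1 -> skip
r=33=100001 popcount=2 -> skip
r=34=100010 popcount=2 -> skip
r=35=100011 popcount=3 -> skip
r=36=100100 popcount=2 -> skip
r=37=100101 popcount=3 -> skip
r=38=100110 popcount=3 -> skip
r=39=100111 popcount=4 -> skip
r=40=101000 popcount=2 -> skip
r=41=101001 popcount=3 -> skip
r=42=101010 popcount=3 -> skip
r=43=101011 popcount=4 -> skip
r=44=101100 popcount=3 -> skip
r=45=101101 popcount=4 -> skip
r=46=101110 popcount=4 -> skip
r=47=101111 popcount=5 -> KEEP
r=48=110000 popcount=2 -> skip
r=49=110001 popcount=3 -> skip
r=50=110010 popcount=3 -> skip
r=51=110011 popcount=4 -> skip
r=52=110100 popcount=3 -> skip
r=53=110101 popcount=4 -> skip
r=54=110110 popcount=4 -> skip
r=55=110111 popcount=5 -> KEEP
r=56=111000 popcount=3 -> skip
r=57=111001 popcount=4 -> skip
r=58=111010 popcount=4 -> skip
r=59=111011 popcount=5 -> KEEP
r=60=111100 popcount=4 -> skip
r=61=111101 popcount=5 -> KEEP
r=62=111110 popcount=5 -> KEEP
r=63=111111 popcount=6 -> skip
Kept rows: 31 47 55 59 61 62

Answer: 31 47 55 59 61 62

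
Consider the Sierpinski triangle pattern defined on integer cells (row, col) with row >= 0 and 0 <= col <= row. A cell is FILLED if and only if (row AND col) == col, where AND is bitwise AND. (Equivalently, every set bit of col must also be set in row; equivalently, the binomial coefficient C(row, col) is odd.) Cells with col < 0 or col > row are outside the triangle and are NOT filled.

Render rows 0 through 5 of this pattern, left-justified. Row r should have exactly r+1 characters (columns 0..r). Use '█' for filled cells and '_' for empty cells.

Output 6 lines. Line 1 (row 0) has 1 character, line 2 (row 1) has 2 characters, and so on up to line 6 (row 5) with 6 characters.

Answer: █
██
█_█
████
█___█
██__██

Derivation:
r0=0: █
r1=1: ██
r2=10: █_█
r3=11: ████
r4=100: █___█
r5=101: ██__██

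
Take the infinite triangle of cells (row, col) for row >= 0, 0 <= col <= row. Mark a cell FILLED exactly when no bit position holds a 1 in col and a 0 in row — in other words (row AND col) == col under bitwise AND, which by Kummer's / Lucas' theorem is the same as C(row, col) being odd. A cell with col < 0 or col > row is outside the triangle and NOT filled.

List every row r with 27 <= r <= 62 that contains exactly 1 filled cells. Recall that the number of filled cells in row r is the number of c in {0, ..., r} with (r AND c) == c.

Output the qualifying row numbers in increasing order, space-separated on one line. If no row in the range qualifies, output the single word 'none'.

Row r has 2^popcount(r) filled cells, so we need popcount(r) = log2(1) = 0.
Scan r = 27..62 and keep those with exactly 0 one-bits:
r=27=11011 popcount=4 -> skip
r=28=11100 popcount=3 -> skip
r=29=11101 popcount=4 -> skip
r=30=11110 popcount=4 -> skip
r=31=11111 popcount=5 -> skip
r=32=100000 popcount=1 -> skip
r=33=100001 popcount=2 -> skip
r=34=100010 popcount=2 -> skip
r=35=100011 popcount=3 -> skip
r=36=100100 popcount=2 -> skip
r=37=100101 popcount=3 -> skip
r=38=100110 popcount=3 -> skip
r=39=100111 popcount=4 -> skip
r=40=101000 popcount=2 -> skip
r=41=101001 popcount=3 -> skip
r=42=101010 popcount=3 -> skip
r=43=101011 popcount=4 -> skip
r=44=101100 popcount=3 -> skip
r=45=101101 popcount=4 -> skip
r=46=101110 popcount=4 -> skip
r=47=101111 popcount=5 -> skip
r=48=110000 popcount=2 -> skip
r=49=110001 popcount=3 -> skip
r=50=110010 popcount=3 -> skip
r=51=110011 popcount=4 -> skip
r=52=110100 popcount=3 -> skip
r=53=110101 popcount=4 -> skip
r=54=110110 popcount=4 -> skip
r=55=110111 popcount=5 -> skip
r=56=111000 popcount=3 -> skip
r=57=111001 popcount=4 -> skip
r=58=111010 popcount=4 -> skip
r=59=111011 popcount=5 -> skip
r=60=111100 popcount=4 -> skip
r=61=111101 popcount=5 -> skip
r=62=111110 popcount=5 -> skip
Kept rows: none

Answer: none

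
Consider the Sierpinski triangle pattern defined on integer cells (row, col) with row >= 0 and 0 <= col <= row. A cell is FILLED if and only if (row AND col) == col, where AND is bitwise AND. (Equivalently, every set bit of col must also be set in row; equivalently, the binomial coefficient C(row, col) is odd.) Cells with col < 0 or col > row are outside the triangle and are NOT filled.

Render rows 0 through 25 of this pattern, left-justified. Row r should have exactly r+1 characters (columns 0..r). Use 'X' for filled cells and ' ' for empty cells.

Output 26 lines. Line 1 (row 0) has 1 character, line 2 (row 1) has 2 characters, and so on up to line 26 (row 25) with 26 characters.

r0=0: X
r1=1: XX
r2=10: X X
r3=11: XXXX
r4=100: X   X
r5=101: XX  XX
r6=110: X X X X
r7=111: XXXXXXXX
r8=1000: X       X
r9=1001: XX      XX
r10=1010: X X     X X
r11=1011: XXXX    XXXX
r12=1100: X   X   X   X
r13=1101: XX  XX  XX  XX
r14=1110: X X X X X X X X
r15=1111: XXXXXXXXXXXXXXXX
r16=10000: X               X
r17=10001: XX              XX
r18=10010: X X             X X
r19=10011: XXXX            XXXX
r20=10100: X   X           X   X
r21=10101: XX  XX          XX  XX
r22=10110: X X X X         X X X X
r23=10111: XXXXXXXX        XXXXXXXX
r24=11000: X       X       X       X
r25=11001: XX      XX      XX      XX

Answer: X
XX
X X
XXXX
X   X
XX  XX
X X X X
XXXXXXXX
X       X
XX      XX
X X     X X
XXXX    XXXX
X   X   X   X
XX  XX  XX  XX
X X X X X X X X
XXXXXXXXXXXXXXXX
X               X
XX              XX
X X             X X
XXXX            XXXX
X   X           X   X
XX  XX          XX  XX
X X X X         X X X X
XXXXXXXX        XXXXXXXX
X       X       X       X
XX      XX      XX      XX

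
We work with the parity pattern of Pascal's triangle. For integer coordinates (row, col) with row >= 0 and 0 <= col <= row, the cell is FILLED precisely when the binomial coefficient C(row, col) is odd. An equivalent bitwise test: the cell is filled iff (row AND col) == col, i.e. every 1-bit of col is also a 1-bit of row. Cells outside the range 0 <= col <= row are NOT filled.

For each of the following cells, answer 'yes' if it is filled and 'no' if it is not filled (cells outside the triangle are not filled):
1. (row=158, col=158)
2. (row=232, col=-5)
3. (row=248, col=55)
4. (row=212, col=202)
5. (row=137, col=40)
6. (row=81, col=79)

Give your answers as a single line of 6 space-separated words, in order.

Answer: yes no no no no no

Derivation:
(158,158): row=0b10011110, col=0b10011110, row AND col = 0b10011110 = 158; 158 == 158 -> filled
(232,-5): col outside [0, 232] -> not filled
(248,55): row=0b11111000, col=0b110111, row AND col = 0b110000 = 48; 48 != 55 -> empty
(212,202): row=0b11010100, col=0b11001010, row AND col = 0b11000000 = 192; 192 != 202 -> empty
(137,40): row=0b10001001, col=0b101000, row AND col = 0b1000 = 8; 8 != 40 -> empty
(81,79): row=0b1010001, col=0b1001111, row AND col = 0b1000001 = 65; 65 != 79 -> empty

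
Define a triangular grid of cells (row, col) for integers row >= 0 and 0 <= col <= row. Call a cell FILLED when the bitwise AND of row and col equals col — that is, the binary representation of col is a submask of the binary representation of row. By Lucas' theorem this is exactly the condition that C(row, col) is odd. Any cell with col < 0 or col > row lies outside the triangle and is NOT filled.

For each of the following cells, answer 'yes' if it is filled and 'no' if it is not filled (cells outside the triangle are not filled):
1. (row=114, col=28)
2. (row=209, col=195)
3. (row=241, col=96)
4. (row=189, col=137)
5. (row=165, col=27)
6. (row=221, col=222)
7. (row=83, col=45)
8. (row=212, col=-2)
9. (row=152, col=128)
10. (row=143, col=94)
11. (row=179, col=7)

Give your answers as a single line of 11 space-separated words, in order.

Answer: no no yes yes no no no no yes no no

Derivation:
(114,28): row=0b1110010, col=0b11100, row AND col = 0b10000 = 16; 16 != 28 -> empty
(209,195): row=0b11010001, col=0b11000011, row AND col = 0b11000001 = 193; 193 != 195 -> empty
(241,96): row=0b11110001, col=0b1100000, row AND col = 0b1100000 = 96; 96 == 96 -> filled
(189,137): row=0b10111101, col=0b10001001, row AND col = 0b10001001 = 137; 137 == 137 -> filled
(165,27): row=0b10100101, col=0b11011, row AND col = 0b1 = 1; 1 != 27 -> empty
(221,222): col outside [0, 221] -> not filled
(83,45): row=0b1010011, col=0b101101, row AND col = 0b1 = 1; 1 != 45 -> empty
(212,-2): col outside [0, 212] -> not filled
(152,128): row=0b10011000, col=0b10000000, row AND col = 0b10000000 = 128; 128 == 128 -> filled
(143,94): row=0b10001111, col=0b1011110, row AND col = 0b1110 = 14; 14 != 94 -> empty
(179,7): row=0b10110011, col=0b111, row AND col = 0b11 = 3; 3 != 7 -> empty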